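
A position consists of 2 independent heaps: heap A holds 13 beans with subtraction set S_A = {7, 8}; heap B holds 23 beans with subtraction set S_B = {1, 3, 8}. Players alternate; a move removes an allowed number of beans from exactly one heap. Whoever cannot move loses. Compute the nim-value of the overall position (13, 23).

Heap A, S = {7, 8}:
n :  0  1  2  3  4  5  6  7  8  9 10 11 12 13
G :  0  0  0  0  0  0  0  1  1  1  1  1  1  1
G_A(13) = 1.
Heap B, S = {1, 3, 8}:
G(0) = 0
G(1) = mex{0} = 1
G(2) = mex{1} = 0
G(3) = mex{0,0} = 1
G(4) = mex{1,1} = 0
G(5) = mex{0,0} = 1
G(6) = mex{1,1} = 0
G(7) = mex{0,0} = 1
G(8) = mex{1,1,0} = 2
G(9) = mex{2,0,1} = 3
G(10) = mex{3,1,0} = 2
G(11) = mex{2,2,1} = 0
G(12) = mex{0,3,0} = 1
G(13) = mex{1,2,1} = 0
G(14) = mex{0,0,0} = 1
G(15) = mex{1,1,1} = 0
G(16) = mex{0,0,2} = 1
G(17) = mex{1,1,3} = 0
G(18) = mex{0,0,2} = 1
G(19) = mex{1,1,0} = 2
G(20) = mex{2,0,1} = 3
G(21) = mex{3,1,0} = 2
G(22) = mex{2,2,1} = 0
G(23) = mex{0,3,0} = 1
G_B(23) = 1.
Combined Grundy value = 1 ⊕ 1 = 0.

0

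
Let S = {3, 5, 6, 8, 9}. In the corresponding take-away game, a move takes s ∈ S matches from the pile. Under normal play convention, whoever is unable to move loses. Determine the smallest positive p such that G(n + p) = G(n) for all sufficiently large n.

G(0) = 0
G(1) = mex{} = 0
G(2) = mex{} = 0
G(3) = mex{0} = 1
G(4) = mex{0} = 1
G(5) = mex{0,0} = 1
G(6) = mex{1,0,0} = 2
G(7) = mex{1,0,0} = 2
G(8) = mex{1,1,0,0} = 2
G(9) = mex{2,1,1,0,0} = 3
G(10) = mex{2,1,1,0,0} = 3
G(11) = mex{2,2,1,1,0} = 3
G(12) = mex{3,2,2,1,1} = 0
G(13) = mex{3,2,2,1,1} = 0
G(14) = mex{3,3,2,2,1} = 0
G(15) = mex{0,3,3,2,2} = 1
G(16) = mex{0,3,3,2,2} = 1
G(17) = mex{0,0,3,3,2} = 1
G(18) = mex{1,0,0,3,3} = 2
G(19) = mex{1,0,0,3,3} = 2
G(20) = mex{1,1,0,0,3} = 2
G(21) = mex{2,1,1,0,0} = 3
G(22) = mex{2,1,1,0,0} = 3
G(23) = mex{2,2,1,1,0} = 3
G(24) = mex{3,2,2,1,1} = 0
G(25) = mex{3,2,2,1,1} = 0
G(n+12) = G(n) holds for n = 0,…,8 (a full window of length max(S) = 9), so the sequence is purely periodic with period 12.

12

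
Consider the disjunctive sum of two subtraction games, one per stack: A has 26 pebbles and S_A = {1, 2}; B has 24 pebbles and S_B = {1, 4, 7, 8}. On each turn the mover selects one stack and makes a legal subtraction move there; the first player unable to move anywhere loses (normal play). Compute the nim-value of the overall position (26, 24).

1

Stack A, S = {1, 2}:
G(0) = 0
G(1) = mex{0} = 1
G(2) = mex{1,0} = 2
G(3) = mex{2,1} = 0
G(4) = mex{0,2} = 1
G(5) = mex{1,0} = 2
G(6) = mex{2,1} = 0
G(7) = mex{0,2} = 1
G(8) = mex{1,0} = 2
G(9) = mex{2,1} = 0
G(10) = mex{0,2} = 1
G(11) = mex{1,0} = 2
G(12) = mex{2,1} = 0
G(13) = mex{0,2} = 1
G(14) = mex{1,0} = 2
G(15) = mex{2,1} = 0
G(16) = mex{0,2} = 1
G(17) = mex{1,0} = 2
G(18) = mex{2,1} = 0
G(19) = mex{0,2} = 1
G(20) = mex{1,0} = 2
G(21) = mex{2,1} = 0
G(22) = mex{0,2} = 1
G(23) = mex{1,0} = 2
G(24) = mex{2,1} = 0
G(25) = mex{0,2} = 1
G(26) = mex{1,0} = 2
G_A(26) = 2.
Stack B, S = {1, 4, 7, 8}:
G(0) = 0
G(1) = mex{0} = 1
G(2) = mex{1} = 0
G(3) = mex{0} = 1
G(4) = mex{1,0} = 2
G(5) = mex{2,1} = 0
G(6) = mex{0,0} = 1
G(7) = mex{1,1,0} = 2
G(8) = mex{2,2,1,0} = 3
G(9) = mex{3,0,0,1} = 2
G(10) = mex{2,1,1,0} = 3
G(11) = mex{3,2,2,1} = 0
G(12) = mex{0,3,0,2} = 1
G(13) = mex{1,2,1,0} = 3
G(14) = mex{3,3,2,1} = 0
G(15) = mex{0,0,3,2} = 1
G(16) = mex{1,1,2,3} = 0
G(17) = mex{0,3,3,2} = 1
G(18) = mex{1,0,0,3} = 2
G(19) = mex{2,1,1,0} = 3
G(20) = mex{3,0,3,1} = 2
G(21) = mex{2,1,0,3} = 4
G(22) = mex{4,2,1,0} = 3
G(23) = mex{3,3,0,1} = 2
G(24) = mex{2,2,1,0} = 3
G_B(24) = 3.
Combined Grundy value = 2 ⊕ 3 = 1.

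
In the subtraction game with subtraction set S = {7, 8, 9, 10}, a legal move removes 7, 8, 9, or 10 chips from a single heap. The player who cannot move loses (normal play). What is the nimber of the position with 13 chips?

n :  0  1  2  3  4  5  6  7  8  9 10 11 12 13
G :  0  0  0  0  0  0  0  1  1  1  1  1  1  1

1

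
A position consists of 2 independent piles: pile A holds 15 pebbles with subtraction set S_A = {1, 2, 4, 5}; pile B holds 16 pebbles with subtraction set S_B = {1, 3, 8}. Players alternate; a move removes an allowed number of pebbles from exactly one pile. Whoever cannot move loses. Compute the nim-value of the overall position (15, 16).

1

Pile A, S = {1, 2, 4, 5}:
G(0) = 0
G(1) = mex{0} = 1
G(2) = mex{1,0} = 2
G(3) = mex{2,1} = 0
G(4) = mex{0,2,0} = 1
G(5) = mex{1,0,1,0} = 2
G(6) = mex{2,1,2,1} = 0
G(7) = mex{0,2,0,2} = 1
G(8) = mex{1,0,1,0} = 2
G(9) = mex{2,1,2,1} = 0
G(10) = mex{0,2,0,2} = 1
G(11) = mex{1,0,1,0} = 2
G(12) = mex{2,1,2,1} = 0
G(13) = mex{0,2,0,2} = 1
G(14) = mex{1,0,1,0} = 2
G(15) = mex{2,1,2,1} = 0
G_A(15) = 0.
Pile B, S = {1, 3, 8}:
G(0) = 0
G(1) = mex{0} = 1
G(2) = mex{1} = 0
G(3) = mex{0,0} = 1
G(4) = mex{1,1} = 0
G(5) = mex{0,0} = 1
G(6) = mex{1,1} = 0
G(7) = mex{0,0} = 1
G(8) = mex{1,1,0} = 2
G(9) = mex{2,0,1} = 3
G(10) = mex{3,1,0} = 2
G(11) = mex{2,2,1} = 0
G(12) = mex{0,3,0} = 1
G(13) = mex{1,2,1} = 0
G(14) = mex{0,0,0} = 1
G(15) = mex{1,1,1} = 0
G(16) = mex{0,0,2} = 1
G_B(16) = 1.
Combined Grundy value = 0 ⊕ 1 = 1.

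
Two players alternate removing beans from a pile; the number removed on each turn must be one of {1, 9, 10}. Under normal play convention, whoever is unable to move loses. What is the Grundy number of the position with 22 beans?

1

G(0) = 0
G(1) = mex{0} = 1
G(2) = mex{1} = 0
G(3) = mex{0} = 1
G(4) = mex{1} = 0
G(5) = mex{0} = 1
G(6) = mex{1} = 0
G(7) = mex{0} = 1
G(8) = mex{1} = 0
G(9) = mex{0,0} = 1
G(10) = mex{1,1,0} = 2
G(11) = mex{2,0,1} = 3
G(12) = mex{3,1,0} = 2
G(13) = mex{2,0,1} = 3
G(14) = mex{3,1,0} = 2
G(15) = mex{2,0,1} = 3
G(16) = mex{3,1,0} = 2
G(17) = mex{2,0,1} = 3
G(18) = mex{3,1,0} = 2
G(19) = mex{2,2,1} = 0
G(20) = mex{0,3,2} = 1
G(21) = mex{1,2,3} = 0
G(22) = mex{0,3,2} = 1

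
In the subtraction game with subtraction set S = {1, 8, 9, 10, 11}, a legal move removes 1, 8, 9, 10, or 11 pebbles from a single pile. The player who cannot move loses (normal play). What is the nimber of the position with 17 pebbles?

5

G(0) = 0
G(1) = mex{0} = 1
G(2) = mex{1} = 0
G(3) = mex{0} = 1
G(4) = mex{1} = 0
G(5) = mex{0} = 1
G(6) = mex{1} = 0
G(7) = mex{0} = 1
G(8) = mex{1,0} = 2
G(9) = mex{2,1,0} = 3
G(10) = mex{3,0,1,0} = 2
G(11) = mex{2,1,0,1,0} = 3
G(12) = mex{3,0,1,0,1} = 2
G(13) = mex{2,1,0,1,0} = 3
G(14) = mex{3,0,1,0,1} = 2
G(15) = mex{2,1,0,1,0} = 3
G(16) = mex{3,2,1,0,1} = 4
G(17) = mex{4,3,2,1,0} = 5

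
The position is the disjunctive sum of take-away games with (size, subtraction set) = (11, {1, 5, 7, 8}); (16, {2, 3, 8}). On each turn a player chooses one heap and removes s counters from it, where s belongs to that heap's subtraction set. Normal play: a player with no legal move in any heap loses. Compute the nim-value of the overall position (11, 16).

3

Heap A, S = {1, 5, 7, 8}:
G(0) = 0
G(1) = mex{0} = 1
G(2) = mex{1} = 0
G(3) = mex{0} = 1
G(4) = mex{1} = 0
G(5) = mex{0,0} = 1
G(6) = mex{1,1} = 0
G(7) = mex{0,0,0} = 1
G(8) = mex{1,1,1,0} = 2
G(9) = mex{2,0,0,1} = 3
G(10) = mex{3,1,1,0} = 2
G(11) = mex{2,0,0,1} = 3
G_A(11) = 3.
Heap B, S = {2, 3, 8}:
n :  0  1  2  3  4  5  6  7  8  9 10 11 12 13 14 15 16
G :  0  0  1  1  2  0  0  1  1  2  0  0  1  1  2  0  0
G_B(16) = 0.
Combined Grundy value = 3 ⊕ 0 = 3.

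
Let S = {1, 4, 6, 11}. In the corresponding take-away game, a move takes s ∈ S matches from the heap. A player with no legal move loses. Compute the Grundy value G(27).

G(0) = 0
G(1) = mex{0} = 1
G(2) = mex{1} = 0
G(3) = mex{0} = 1
G(4) = mex{1,0} = 2
G(5) = mex{2,1} = 0
G(6) = mex{0,0,0} = 1
G(7) = mex{1,1,1} = 0
G(8) = mex{0,2,0} = 1
G(9) = mex{1,0,1} = 2
G(10) = mex{2,1,2} = 0
G(11) = mex{0,0,0,0} = 1
G(12) = mex{1,1,1,1} = 0
G(13) = mex{0,2,0,0} = 1
G(14) = mex{1,0,1,1} = 2
G(15) = mex{2,1,2,2} = 0
G(16) = mex{0,0,0,0} = 1
G(17) = mex{1,1,1,1} = 0
G(18) = mex{0,2,0,0} = 1
G(19) = mex{1,0,1,1} = 2
G(20) = mex{2,1,2,2} = 0
G(21) = mex{0,0,0,0} = 1
G(22) = mex{1,1,1,1} = 0
G(23) = mex{0,2,0,0} = 1
G(24) = mex{1,0,1,1} = 2
G(25) = mex{2,1,2,2} = 0
G(26) = mex{0,0,0,0} = 1
G(27) = mex{1,1,1,1} = 0

0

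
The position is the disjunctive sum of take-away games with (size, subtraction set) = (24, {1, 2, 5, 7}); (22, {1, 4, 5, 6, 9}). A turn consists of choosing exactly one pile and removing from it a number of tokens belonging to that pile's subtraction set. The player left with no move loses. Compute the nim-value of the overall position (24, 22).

Pile A, S = {1, 2, 5, 7}:
G(0) = 0
G(1) = mex{0} = 1
G(2) = mex{1,0} = 2
G(3) = mex{2,1} = 0
G(4) = mex{0,2} = 1
G(5) = mex{1,0,0} = 2
G(6) = mex{2,1,1} = 0
G(7) = mex{0,2,2,0} = 1
G(8) = mex{1,0,0,1} = 2
G(9) = mex{2,1,1,2} = 0
G(10) = mex{0,2,2,0} = 1
G(11) = mex{1,0,0,1} = 2
G(12) = mex{2,1,1,2} = 0
G(13) = mex{0,2,2,0} = 1
G(14) = mex{1,0,0,1} = 2
G(15) = mex{2,1,1,2} = 0
G(16) = mex{0,2,2,0} = 1
G(17) = mex{1,0,0,1} = 2
G(18) = mex{2,1,1,2} = 0
G(19) = mex{0,2,2,0} = 1
G(20) = mex{1,0,0,1} = 2
G(21) = mex{2,1,1,2} = 0
G(22) = mex{0,2,2,0} = 1
G(23) = mex{1,0,0,1} = 2
G(24) = mex{2,1,1,2} = 0
G_A(24) = 0.
Pile B, S = {1, 4, 5, 6, 9}:
G(0) = 0
G(1) = mex{0} = 1
G(2) = mex{1} = 0
G(3) = mex{0} = 1
G(4) = mex{1,0} = 2
G(5) = mex{2,1,0} = 3
G(6) = mex{3,0,1,0} = 2
G(7) = mex{2,1,0,1} = 3
G(8) = mex{3,2,1,0} = 4
G(9) = mex{4,3,2,1,0} = 5
G(10) = mex{5,2,3,2,1} = 0
G(11) = mex{0,3,2,3,0} = 1
G(12) = mex{1,4,3,2,1} = 0
G(13) = mex{0,5,4,3,2} = 1
G(14) = mex{1,0,5,4,3} = 2
G(15) = mex{2,1,0,5,2} = 3
G(16) = mex{3,0,1,0,3} = 2
G(17) = mex{2,1,0,1,4} = 3
G(18) = mex{3,2,1,0,5} = 4
G(19) = mex{4,3,2,1,0} = 5
G(20) = mex{5,2,3,2,1} = 0
G(21) = mex{0,3,2,3,0} = 1
G(22) = mex{1,4,3,2,1} = 0
G_B(22) = 0.
Combined Grundy value = 0 ⊕ 0 = 0.

0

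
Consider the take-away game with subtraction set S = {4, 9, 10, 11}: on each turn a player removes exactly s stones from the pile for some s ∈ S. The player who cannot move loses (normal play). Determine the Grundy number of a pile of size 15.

0

n :  0  1  2  3  4  5  6  7  8  9 10 11 12 13 14 15
G :  0  0  0  0  1  1  1  1  0  2  2  2  1  3  3  0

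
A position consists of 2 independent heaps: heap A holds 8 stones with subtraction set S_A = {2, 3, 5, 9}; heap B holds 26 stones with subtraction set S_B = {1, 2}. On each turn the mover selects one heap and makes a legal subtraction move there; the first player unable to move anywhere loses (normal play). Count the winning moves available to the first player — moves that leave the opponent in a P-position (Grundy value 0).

Heap A, S = {2, 3, 5, 9}:
n : 0 1 2 3 4 5 6 7 8
G : 0 0 1 1 2 2 3 0 0
G_A(8) = 0.
Heap B, S = {1, 2}:
G(0) = 0
G(1) = mex{0} = 1
G(2) = mex{1,0} = 2
G(3) = mex{2,1} = 0
G(4) = mex{0,2} = 1
G(5) = mex{1,0} = 2
G(6) = mex{2,1} = 0
G(7) = mex{0,2} = 1
G(8) = mex{1,0} = 2
G(9) = mex{2,1} = 0
G(10) = mex{0,2} = 1
G(11) = mex{1,0} = 2
G(12) = mex{2,1} = 0
G(13) = mex{0,2} = 1
G(14) = mex{1,0} = 2
G(15) = mex{2,1} = 0
G(16) = mex{0,2} = 1
G(17) = mex{1,0} = 2
G(18) = mex{2,1} = 0
G(19) = mex{0,2} = 1
G(20) = mex{1,0} = 2
G(21) = mex{2,1} = 0
G(22) = mex{0,2} = 1
G(23) = mex{1,0} = 2
G(24) = mex{2,1} = 0
G(25) = mex{0,2} = 1
G(26) = mex{1,0} = 2
G_B(26) = 2.
Combined Grundy value = 0 ⊕ 2 = 2.
A winning move leaves total XOR = 0, i.e. changes one component's Grundy value g to g ⊕ X where X is the current total.
Heap A: need g' = 0⊕2 = 2. Options: 8−2→G=3, 8−3→G=2, 8−5→G=1. Hits: 1.
Heap B: need g' = 2⊕2 = 0. Options: 26−1→G=1, 26−2→G=0. Hits: 1.

2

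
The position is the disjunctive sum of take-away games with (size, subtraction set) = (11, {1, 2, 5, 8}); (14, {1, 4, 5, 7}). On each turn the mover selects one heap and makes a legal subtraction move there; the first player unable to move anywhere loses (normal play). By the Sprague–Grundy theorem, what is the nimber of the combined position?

Heap A, S = {1, 2, 5, 8}:
G(0) = 0
G(1) = mex{0} = 1
G(2) = mex{1,0} = 2
G(3) = mex{2,1} = 0
G(4) = mex{0,2} = 1
G(5) = mex{1,0,0} = 2
G(6) = mex{2,1,1} = 0
G(7) = mex{0,2,2} = 1
G(8) = mex{1,0,0,0} = 2
G(9) = mex{2,1,1,1} = 0
G(10) = mex{0,2,2,2} = 1
G(11) = mex{1,0,0,0} = 2
G_A(11) = 2.
Heap B, S = {1, 4, 5, 7}:
G(0) = 0
G(1) = mex{0} = 1
G(2) = mex{1} = 0
G(3) = mex{0} = 1
G(4) = mex{1,0} = 2
G(5) = mex{2,1,0} = 3
G(6) = mex{3,0,1} = 2
G(7) = mex{2,1,0,0} = 3
G(8) = mex{3,2,1,1} = 0
G(9) = mex{0,3,2,0} = 1
G(10) = mex{1,2,3,1} = 0
G(11) = mex{0,3,2,2} = 1
G(12) = mex{1,0,3,3} = 2
G(13) = mex{2,1,0,2} = 3
G(14) = mex{3,0,1,3} = 2
G_B(14) = 2.
Combined Grundy value = 2 ⊕ 2 = 0.

0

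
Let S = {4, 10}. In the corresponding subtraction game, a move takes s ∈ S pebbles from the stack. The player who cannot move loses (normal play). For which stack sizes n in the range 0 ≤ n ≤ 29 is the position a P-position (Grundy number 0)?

0, 1, 2, 3, 8, 9, 14, 15, 16, 17, 22, 23, 28, 29

G(0) = 0
G(1) = mex{} = 0
G(2) = mex{} = 0
G(3) = mex{} = 0
G(4) = mex{0} = 1
G(5) = mex{0} = 1
G(6) = mex{0} = 1
G(7) = mex{0} = 1
G(8) = mex{1} = 0
G(9) = mex{1} = 0
G(10) = mex{1,0} = 2
G(11) = mex{1,0} = 2
G(12) = mex{0,0} = 1
G(13) = mex{0,0} = 1
G(14) = mex{2,1} = 0
G(15) = mex{2,1} = 0
G(16) = mex{1,1} = 0
G(17) = mex{1,1} = 0
G(18) = mex{0,0} = 1
G(19) = mex{0,0} = 1
G(20) = mex{0,2} = 1
G(21) = mex{0,2} = 1
G(22) = mex{1,1} = 0
G(23) = mex{1,1} = 0
G(24) = mex{1,0} = 2
G(25) = mex{1,0} = 2
G(26) = mex{0,0} = 1
G(27) = mex{0,0} = 1
G(28) = mex{2,1} = 0
G(29) = mex{2,1} = 0
P-positions are exactly the n with G(n) = 0.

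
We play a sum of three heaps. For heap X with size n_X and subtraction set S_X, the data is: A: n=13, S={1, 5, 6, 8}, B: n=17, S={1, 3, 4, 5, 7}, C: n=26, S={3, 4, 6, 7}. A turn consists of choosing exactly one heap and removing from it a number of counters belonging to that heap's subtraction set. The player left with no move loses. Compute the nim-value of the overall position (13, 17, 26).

3

Heap A, S = {1, 5, 6, 8}:
G(0) = 0
G(1) = mex{0} = 1
G(2) = mex{1} = 0
G(3) = mex{0} = 1
G(4) = mex{1} = 0
G(5) = mex{0,0} = 1
G(6) = mex{1,1,0} = 2
G(7) = mex{2,0,1} = 3
G(8) = mex{3,1,0,0} = 2
G(9) = mex{2,0,1,1} = 3
G(10) = mex{3,1,0,0} = 2
G(11) = mex{2,2,1,1} = 0
G(12) = mex{0,3,2,0} = 1
G(13) = mex{1,2,3,1} = 0
G_A(13) = 0.
Heap B, S = {1, 3, 4, 5, 7}:
n :  0  1  2  3  4  5  6  7  8  9 10 11 12 13 14 15 16 17
G :  0  1  0  1  2  3  2  3  0  1  0  1  2  3  2  3  0  1
G_B(17) = 1.
Heap C, S = {3, 4, 6, 7}:
n :  0  1  2  3  4  5  6  7  8  9 10 11 12 13 14 15 16 17 18 19 20 21 22 23 24 25 26
G :  0  0  0  1  1  1  2  2  2  3  0  0  0  1  1  1  2  2  2  3  0  0  0  1  1  1  2
G_C(26) = 2.
Combined Grundy value = 0 ⊕ 1 ⊕ 2 = 3.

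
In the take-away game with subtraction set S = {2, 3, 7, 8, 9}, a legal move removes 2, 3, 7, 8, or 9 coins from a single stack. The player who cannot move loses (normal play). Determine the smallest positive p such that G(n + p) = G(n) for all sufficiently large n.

G(0) = 0
G(1) = mex{} = 0
G(2) = mex{0} = 1
G(3) = mex{0,0} = 1
G(4) = mex{1,0} = 2
G(5) = mex{1,1} = 0
G(6) = mex{2,1} = 0
G(7) = mex{0,2,0} = 1
G(8) = mex{0,0,0,0} = 1
G(9) = mex{1,0,1,0,0} = 2
G(10) = mex{1,1,1,1,0} = 2
G(11) = mex{2,1,2,1,1} = 0
G(12) = mex{2,2,0,2,1} = 3
G(13) = mex{0,2,0,0,2} = 1
G(14) = mex{3,0,1,0,0} = 2
G(15) = mex{1,3,1,1,0} = 2
G(16) = mex{2,1,2,1,1} = 0
G(17) = mex{2,2,2,2,1} = 0
G(18) = mex{0,2,0,2,2} = 1
G(19) = mex{0,0,3,0,2} = 1
G(20) = mex{1,0,1,3,0} = 2
G(21) = mex{1,1,2,1,3} = 0
G(22) = mex{2,1,2,2,1} = 0
G(23) = mex{0,2,0,2,2} = 1
G(24) = mex{0,0,0,0,2} = 1
G(25) = mex{1,0,1,0,0} = 2
G(26) = mex{1,1,1,1,0} = 2
G(27) = mex{2,1,2,1,1} = 0
G(28) = mex{2,2,0,2,1} = 3
G(29) = mex{0,2,0,0,2} = 1
G(30) = mex{3,0,1,0,0} = 2
G(31) = mex{1,3,1,1,0} = 2
G(32) = mex{2,1,2,1,1} = 0
G(33) = mex{2,2,2,2,1} = 0
G(n+16) = G(n) holds for n = 0,…,8 (a full window of length max(S) = 9), so the sequence is purely periodic with period 16.

16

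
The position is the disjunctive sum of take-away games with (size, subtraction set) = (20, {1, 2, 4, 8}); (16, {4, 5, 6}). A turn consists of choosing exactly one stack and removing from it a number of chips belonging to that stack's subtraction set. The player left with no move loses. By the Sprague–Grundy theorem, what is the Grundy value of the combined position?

Stack A, S = {1, 2, 4, 8}:
n :  0  1  2  3  4  5  6  7  8  9 10 11 12 13 14 15 16 17 18 19 20
G :  0  1  2  0  1  2  0  1  2  0  1  2  0  1  2  0  1  2  0  1  2
G_A(20) = 2.
Stack B, S = {4, 5, 6}:
n :  0  1  2  3  4  5  6  7  8  9 10 11 12 13 14 15 16
G :  0  0  0  0  1  1  1  1  2  2  0  0  0  0  1  1  1
G_B(16) = 1.
Combined Grundy value = 2 ⊕ 1 = 3.

3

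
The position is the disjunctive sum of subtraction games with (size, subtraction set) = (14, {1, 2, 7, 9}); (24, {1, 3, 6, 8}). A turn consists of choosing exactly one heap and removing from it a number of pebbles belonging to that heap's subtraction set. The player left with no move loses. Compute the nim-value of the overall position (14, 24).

Heap A, S = {1, 2, 7, 9}:
G(0) = 0
G(1) = mex{0} = 1
G(2) = mex{1,0} = 2
G(3) = mex{2,1} = 0
G(4) = mex{0,2} = 1
G(5) = mex{1,0} = 2
G(6) = mex{2,1} = 0
G(7) = mex{0,2,0} = 1
G(8) = mex{1,0,1} = 2
G(9) = mex{2,1,2,0} = 3
G(10) = mex{3,2,0,1} = 4
G(11) = mex{4,3,1,2} = 0
G(12) = mex{0,4,2,0} = 1
G(13) = mex{1,0,0,1} = 2
G(14) = mex{2,1,1,2} = 0
G_A(14) = 0.
Heap B, S = {1, 3, 6, 8}:
G(0) = 0
G(1) = mex{0} = 1
G(2) = mex{1} = 0
G(3) = mex{0,0} = 1
G(4) = mex{1,1} = 0
G(5) = mex{0,0} = 1
G(6) = mex{1,1,0} = 2
G(7) = mex{2,0,1} = 3
G(8) = mex{3,1,0,0} = 2
G(9) = mex{2,2,1,1} = 0
G(10) = mex{0,3,0,0} = 1
G(11) = mex{1,2,1,1} = 0
G(12) = mex{0,0,2,0} = 1
G(13) = mex{1,1,3,1} = 0
G(14) = mex{0,0,2,2} = 1
G(15) = mex{1,1,0,3} = 2
G(16) = mex{2,0,1,2} = 3
G(17) = mex{3,1,0,0} = 2
G(18) = mex{2,2,1,1} = 0
G(19) = mex{0,3,0,0} = 1
G(20) = mex{1,2,1,1} = 0
G(21) = mex{0,0,2,0} = 1
G(22) = mex{1,1,3,1} = 0
G(23) = mex{0,0,2,2} = 1
G(24) = mex{1,1,0,3} = 2
G_B(24) = 2.
Combined Grundy value = 0 ⊕ 2 = 2.

2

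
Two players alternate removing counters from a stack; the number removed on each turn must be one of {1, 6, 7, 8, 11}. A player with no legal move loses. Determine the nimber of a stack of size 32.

n :  0  1  2  3  4  5  6  7  8  9 10 11 12 13 14 15 16 17 18 19 20 21 22 23 24 25 26 27 28 29 30 31 32
G :  0  1  0  1  0  1  2  3  2  3  2  3  4  5  0  1  0  1  0  1  2  3  2  3  2  3  4  5  0  1  0  1  0

0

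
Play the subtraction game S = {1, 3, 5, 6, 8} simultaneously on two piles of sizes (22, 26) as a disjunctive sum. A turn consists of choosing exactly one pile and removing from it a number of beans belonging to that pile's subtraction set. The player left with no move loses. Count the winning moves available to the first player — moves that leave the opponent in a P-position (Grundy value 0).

0

All piles use S = {1, 3, 5, 6, 8}:
G(0) = 0
G(1) = mex{0} = 1
G(2) = mex{1} = 0
G(3) = mex{0,0} = 1
G(4) = mex{1,1} = 0
G(5) = mex{0,0,0} = 1
G(6) = mex{1,1,1,0} = 2
G(7) = mex{2,0,0,1} = 3
G(8) = mex{3,1,1,0,0} = 2
G(9) = mex{2,2,0,1,1} = 3
G(10) = mex{3,3,1,0,0} = 2
G(11) = mex{2,2,2,1,1} = 0
G(12) = mex{0,3,3,2,0} = 1
G(13) = mex{1,2,2,3,1} = 0
G(14) = mex{0,0,3,2,2} = 1
G(15) = mex{1,1,2,3,3} = 0
G(16) = mex{0,0,0,2,2} = 1
G(17) = mex{1,1,1,0,3} = 2
G(18) = mex{2,0,0,1,2} = 3
G(19) = mex{3,1,1,0,0} = 2
G(20) = mex{2,2,0,1,1} = 3
G(21) = mex{3,3,1,0,0} = 2
G(22) = mex{2,2,2,1,1} = 0
G(23) = mex{0,3,3,2,0} = 1
G(24) = mex{1,2,2,3,1} = 0
G(25) = mex{0,0,3,2,2} = 1
G(26) = mex{1,1,2,3,3} = 0
Pile A: G(22) = 0.
Pile B: G(26) = 0.
Combined Grundy value = 0 ⊕ 0 = 0.
A winning move leaves total XOR = 0, i.e. changes one component's Grundy value g to g ⊕ X where X is the current total.
Pile A: target g' = 0⊕0 = 0, but every legal move changes the Grundy value (mex property), so 0 moves.
Pile B: target g' = 0⊕0 = 0, but every legal move changes the Grundy value (mex property), so 0 moves.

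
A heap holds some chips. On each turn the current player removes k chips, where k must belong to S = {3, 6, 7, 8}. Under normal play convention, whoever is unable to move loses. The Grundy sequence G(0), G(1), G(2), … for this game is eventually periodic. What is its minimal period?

n :  0  1  2  3  4  5  6  7  8  9 10 11 12 13 14 15 16 17 18 19 20 21 22 23
G :  0  0  0  1  1  1  2  2  2  3  3  0  0  0  1  1  1  2  2  2  3  3  0  0
G(n+11) = G(n) holds for n = 0,…,7 (a full window of length max(S) = 8), so the sequence is purely periodic with period 11.

11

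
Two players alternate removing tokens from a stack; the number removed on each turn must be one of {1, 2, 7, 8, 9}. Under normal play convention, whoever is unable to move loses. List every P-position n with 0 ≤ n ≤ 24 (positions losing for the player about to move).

G(0) = 0
G(1) = mex{0} = 1
G(2) = mex{1,0} = 2
G(3) = mex{2,1} = 0
G(4) = mex{0,2} = 1
G(5) = mex{1,0} = 2
G(6) = mex{2,1} = 0
G(7) = mex{0,2,0} = 1
G(8) = mex{1,0,1,0} = 2
G(9) = mex{2,1,2,1,0} = 3
G(10) = mex{3,2,0,2,1} = 4
G(11) = mex{4,3,1,0,2} = 5
G(12) = mex{5,4,2,1,0} = 3
G(13) = mex{3,5,0,2,1} = 4
G(14) = mex{4,3,1,0,2} = 5
G(15) = mex{5,4,2,1,0} = 3
G(16) = mex{3,5,3,2,1} = 0
G(17) = mex{0,3,4,3,2} = 1
G(18) = mex{1,0,5,4,3} = 2
G(19) = mex{2,1,3,5,4} = 0
G(20) = mex{0,2,4,3,5} = 1
G(21) = mex{1,0,5,4,3} = 2
G(22) = mex{2,1,3,5,4} = 0
G(23) = mex{0,2,0,3,5} = 1
G(24) = mex{1,0,1,0,3} = 2
P-positions are exactly the n with G(n) = 0.

0, 3, 6, 16, 19, 22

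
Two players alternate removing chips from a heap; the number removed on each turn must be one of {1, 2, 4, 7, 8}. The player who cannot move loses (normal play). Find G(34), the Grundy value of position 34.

1

n :  0  1  2  3  4  5  6  7  8  9 10 11 12 13 14 15 16 17 18 19 20 21 22 23 24 25 26 27 28 29 30 31 32 33 34
G :  0  1  2  0  1  2  0  1  2  0  1  2  0  1  2  0  1  2  0  1  2  0  1  2  0  1  2  0  1  2  0  1  2  0  1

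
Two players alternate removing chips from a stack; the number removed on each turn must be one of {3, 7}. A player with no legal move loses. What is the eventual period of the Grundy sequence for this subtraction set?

10

G(0) = 0
G(1) = mex{} = 0
G(2) = mex{} = 0
G(3) = mex{0} = 1
G(4) = mex{0} = 1
G(5) = mex{0} = 1
G(6) = mex{1} = 0
G(7) = mex{1,0} = 2
G(8) = mex{1,0} = 2
G(9) = mex{0,0} = 1
G(10) = mex{2,1} = 0
G(11) = mex{2,1} = 0
G(12) = mex{1,1} = 0
G(13) = mex{0,0} = 1
G(14) = mex{0,2} = 1
G(15) = mex{0,2} = 1
G(16) = mex{1,1} = 0
G(17) = mex{1,0} = 2
G(18) = mex{1,0} = 2
G(19) = mex{0,0} = 1
G(20) = mex{2,1} = 0
G(21) = mex{2,1} = 0
G(n+10) = G(n) holds for n = 0,…,6 (a full window of length max(S) = 7), so the sequence is purely periodic with period 10.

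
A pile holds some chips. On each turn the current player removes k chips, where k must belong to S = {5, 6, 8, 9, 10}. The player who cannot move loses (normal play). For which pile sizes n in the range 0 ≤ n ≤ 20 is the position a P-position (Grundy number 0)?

0, 1, 2, 3, 4, 15, 16, 17, 18, 19

n :  0  1  2  3  4  5  6  7  8  9 10 11 12 13 14 15 16 17 18 19 20
G :  0  0  0  0  0  1  1  1  1  1  2  2  2  2  2  0  0  0  0  0  1
P-positions are exactly the n with G(n) = 0.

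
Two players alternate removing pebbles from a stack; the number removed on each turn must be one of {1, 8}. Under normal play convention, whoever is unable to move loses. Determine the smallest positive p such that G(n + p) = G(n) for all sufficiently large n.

G(0) = 0
G(1) = mex{0} = 1
G(2) = mex{1} = 0
G(3) = mex{0} = 1
G(4) = mex{1} = 0
G(5) = mex{0} = 1
G(6) = mex{1} = 0
G(7) = mex{0} = 1
G(8) = mex{1,0} = 2
G(9) = mex{2,1} = 0
G(10) = mex{0,0} = 1
G(11) = mex{1,1} = 0
G(12) = mex{0,0} = 1
G(13) = mex{1,1} = 0
G(14) = mex{0,0} = 1
G(15) = mex{1,1} = 0
G(16) = mex{0,2} = 1
G(17) = mex{1,0} = 2
G(18) = mex{2,1} = 0
G(19) = mex{0,0} = 1
G(n+9) = G(n) holds for n = 0,…,7 (a full window of length max(S) = 8), so the sequence is purely periodic with period 9.

9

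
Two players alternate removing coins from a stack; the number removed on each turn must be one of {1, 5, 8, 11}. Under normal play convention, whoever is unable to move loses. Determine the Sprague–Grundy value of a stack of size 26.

G(0) = 0
G(1) = mex{0} = 1
G(2) = mex{1} = 0
G(3) = mex{0} = 1
G(4) = mex{1} = 0
G(5) = mex{0,0} = 1
G(6) = mex{1,1} = 0
G(7) = mex{0,0} = 1
G(8) = mex{1,1,0} = 2
G(9) = mex{2,0,1} = 3
G(10) = mex{3,1,0} = 2
G(11) = mex{2,0,1,0} = 3
G(12) = mex{3,1,0,1} = 2
G(13) = mex{2,2,1,0} = 3
G(14) = mex{3,3,0,1} = 2
G(15) = mex{2,2,1,0} = 3
G(16) = mex{3,3,2,1} = 0
G(17) = mex{0,2,3,0} = 1
G(18) = mex{1,3,2,1} = 0
G(19) = mex{0,2,3,2} = 1
G(20) = mex{1,3,2,3} = 0
G(21) = mex{0,0,3,2} = 1
G(22) = mex{1,1,2,3} = 0
G(23) = mex{0,0,3,2} = 1
G(24) = mex{1,1,0,3} = 2
G(25) = mex{2,0,1,2} = 3
G(26) = mex{3,1,0,3} = 2

2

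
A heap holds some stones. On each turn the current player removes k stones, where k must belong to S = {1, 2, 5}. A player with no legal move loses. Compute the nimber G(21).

0

n :  0  1  2  3  4  5  6  7  8  9 10 11 12 13 14 15 16 17 18 19 20 21
G :  0  1  2  0  1  2  0  1  2  0  1  2  0  1  2  0  1  2  0  1  2  0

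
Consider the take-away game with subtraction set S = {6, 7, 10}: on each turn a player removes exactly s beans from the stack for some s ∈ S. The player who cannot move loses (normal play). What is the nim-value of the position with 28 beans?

2

G(0) = 0
G(1) = mex{} = 0
G(2) = mex{} = 0
G(3) = mex{} = 0
G(4) = mex{} = 0
G(5) = mex{} = 0
G(6) = mex{0} = 1
G(7) = mex{0,0} = 1
G(8) = mex{0,0} = 1
G(9) = mex{0,0} = 1
G(10) = mex{0,0,0} = 1
G(11) = mex{0,0,0} = 1
G(12) = mex{1,0,0} = 2
G(13) = mex{1,1,0} = 2
G(14) = mex{1,1,0} = 2
G(15) = mex{1,1,0} = 2
G(16) = mex{1,1,1} = 0
G(17) = mex{1,1,1} = 0
G(18) = mex{2,1,1} = 0
G(19) = mex{2,2,1} = 0
G(20) = mex{2,2,1} = 0
G(21) = mex{2,2,1} = 0
G(22) = mex{0,2,2} = 1
G(23) = mex{0,0,2} = 1
G(24) = mex{0,0,2} = 1
G(25) = mex{0,0,2} = 1
G(26) = mex{0,0,0} = 1
G(27) = mex{0,0,0} = 1
G(28) = mex{1,0,0} = 2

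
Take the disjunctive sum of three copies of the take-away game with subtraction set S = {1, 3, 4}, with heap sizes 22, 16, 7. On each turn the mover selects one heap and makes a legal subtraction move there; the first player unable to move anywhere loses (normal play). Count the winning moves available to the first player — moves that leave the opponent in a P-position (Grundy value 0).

3

All heaps use S = {1, 3, 4}:
n :  0  1  2  3  4  5  6  7  8  9 10 11 12 13 14 15 16 17 18 19 20 21 22
G :  0  1  0  1  2  3  2  0  1  0  1  2  3  2  0  1  0  1  2  3  2  0  1
Heap A: G(22) = 1.
Heap B: G(16) = 0.
Heap C: G(7) = 0.
Combined Grundy value = 1 ⊕ 0 ⊕ 0 = 1.
A winning move leaves total XOR = 0, i.e. changes one component's Grundy value g to g ⊕ X where X is the current total.
Heap A: need g' = 1⊕1 = 0. Options: 22−1→G=0, 22−3→G=3, 22−4→G=2. Hits: 1.
Heap B: need g' = 0⊕1 = 1. Options: 16−1→G=1, 16−3→G=2, 16−4→G=3. Hits: 1.
Heap C: need g' = 0⊕1 = 1. Options: 7−1→G=2, 7−3→G=2, 7−4→G=1. Hits: 1.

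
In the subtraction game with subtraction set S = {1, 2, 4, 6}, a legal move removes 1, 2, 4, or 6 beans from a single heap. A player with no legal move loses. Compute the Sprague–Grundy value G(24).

0

G(0) = 0
G(1) = mex{0} = 1
G(2) = mex{1,0} = 2
G(3) = mex{2,1} = 0
G(4) = mex{0,2,0} = 1
G(5) = mex{1,0,1} = 2
G(6) = mex{2,1,2,0} = 3
G(7) = mex{3,2,0,1} = 4
G(8) = mex{4,3,1,2} = 0
G(9) = mex{0,4,2,0} = 1
G(10) = mex{1,0,3,1} = 2
G(11) = mex{2,1,4,2} = 0
G(12) = mex{0,2,0,3} = 1
G(13) = mex{1,0,1,4} = 2
G(14) = mex{2,1,2,0} = 3
G(15) = mex{3,2,0,1} = 4
G(16) = mex{4,3,1,2} = 0
G(17) = mex{0,4,2,0} = 1
G(18) = mex{1,0,3,1} = 2
G(19) = mex{2,1,4,2} = 0
G(20) = mex{0,2,0,3} = 1
G(21) = mex{1,0,1,4} = 2
G(22) = mex{2,1,2,0} = 3
G(23) = mex{3,2,0,1} = 4
G(24) = mex{4,3,1,2} = 0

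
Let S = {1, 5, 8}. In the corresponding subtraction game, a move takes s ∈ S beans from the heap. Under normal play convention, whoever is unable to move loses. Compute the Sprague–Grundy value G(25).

2

n :  0  1  2  3  4  5  6  7  8  9 10 11 12 13 14 15 16 17 18 19 20 21 22 23 24 25
G :  0  1  0  1  0  1  0  1  2  3  2  3  2  0  1  0  1  0  1  0  1  2  3  2  3  2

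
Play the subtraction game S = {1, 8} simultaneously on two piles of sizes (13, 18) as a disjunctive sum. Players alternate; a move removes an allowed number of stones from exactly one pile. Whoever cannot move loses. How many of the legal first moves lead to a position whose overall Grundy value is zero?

All piles use S = {1, 8}:
n :  0  1  2  3  4  5  6  7  8  9 10 11 12 13 14 15 16 17 18
G :  0  1  0  1  0  1  0  1  2  0  1  0  1  0  1  0  1  2  0
Pile A: G(13) = 0.
Pile B: G(18) = 0.
Combined Grundy value = 0 ⊕ 0 = 0.
A winning move leaves total XOR = 0, i.e. changes one component's Grundy value g to g ⊕ X where X is the current total.
Pile A: target g' = 0⊕0 = 0, but every legal move changes the Grundy value (mex property), so 0 moves.
Pile B: target g' = 0⊕0 = 0, but every legal move changes the Grundy value (mex property), so 0 moves.

0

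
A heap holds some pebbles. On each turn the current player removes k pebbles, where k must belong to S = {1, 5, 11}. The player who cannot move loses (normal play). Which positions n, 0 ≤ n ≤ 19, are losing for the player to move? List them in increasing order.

0, 2, 4, 6, 8, 10, 12, 14, 16, 18

G(0) = 0
G(1) = mex{0} = 1
G(2) = mex{1} = 0
G(3) = mex{0} = 1
G(4) = mex{1} = 0
G(5) = mex{0,0} = 1
G(6) = mex{1,1} = 0
G(7) = mex{0,0} = 1
G(8) = mex{1,1} = 0
G(9) = mex{0,0} = 1
G(10) = mex{1,1} = 0
G(11) = mex{0,0,0} = 1
G(12) = mex{1,1,1} = 0
G(13) = mex{0,0,0} = 1
G(14) = mex{1,1,1} = 0
G(15) = mex{0,0,0} = 1
G(16) = mex{1,1,1} = 0
G(17) = mex{0,0,0} = 1
G(18) = mex{1,1,1} = 0
G(19) = mex{0,0,0} = 1
P-positions are exactly the n with G(n) = 0.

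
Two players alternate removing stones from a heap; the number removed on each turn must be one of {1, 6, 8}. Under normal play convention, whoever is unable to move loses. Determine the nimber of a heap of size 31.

G(0) = 0
G(1) = mex{0} = 1
G(2) = mex{1} = 0
G(3) = mex{0} = 1
G(4) = mex{1} = 0
G(5) = mex{0} = 1
G(6) = mex{1,0} = 2
G(7) = mex{2,1} = 0
G(8) = mex{0,0,0} = 1
G(9) = mex{1,1,1} = 0
G(10) = mex{0,0,0} = 1
G(11) = mex{1,1,1} = 0
G(12) = mex{0,2,0} = 1
G(13) = mex{1,0,1} = 2
G(14) = mex{2,1,2} = 0
G(15) = mex{0,0,0} = 1
G(16) = mex{1,1,1} = 0
G(17) = mex{0,0,0} = 1
G(18) = mex{1,1,1} = 0
G(19) = mex{0,2,0} = 1
G(20) = mex{1,0,1} = 2
G(21) = mex{2,1,2} = 0
G(22) = mex{0,0,0} = 1
G(23) = mex{1,1,1} = 0
G(24) = mex{0,0,0} = 1
G(25) = mex{1,1,1} = 0
G(26) = mex{0,2,0} = 1
G(27) = mex{1,0,1} = 2
G(28) = mex{2,1,2} = 0
G(29) = mex{0,0,0} = 1
G(30) = mex{1,1,1} = 0
G(31) = mex{0,0,0} = 1

1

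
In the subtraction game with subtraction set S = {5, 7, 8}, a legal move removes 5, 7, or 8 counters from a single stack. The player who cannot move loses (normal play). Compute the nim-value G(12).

2

G(0) = 0
G(1) = mex{} = 0
G(2) = mex{} = 0
G(3) = mex{} = 0
G(4) = mex{} = 0
G(5) = mex{0} = 1
G(6) = mex{0} = 1
G(7) = mex{0,0} = 1
G(8) = mex{0,0,0} = 1
G(9) = mex{0,0,0} = 1
G(10) = mex{1,0,0} = 2
G(11) = mex{1,0,0} = 2
G(12) = mex{1,1,0} = 2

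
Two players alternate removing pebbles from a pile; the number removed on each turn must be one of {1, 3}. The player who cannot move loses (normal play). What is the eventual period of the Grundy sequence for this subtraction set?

2

n :  0  1  2  3  4  5  6  7  8  9 10 11 12 13 14
G :  0  1  0  1  0  1  0  1  0  1  0  1  0  1  0
G(n+2) = G(n) holds for n = 0,…,2 (a full window of length max(S) = 3), so the sequence is purely periodic with period 2.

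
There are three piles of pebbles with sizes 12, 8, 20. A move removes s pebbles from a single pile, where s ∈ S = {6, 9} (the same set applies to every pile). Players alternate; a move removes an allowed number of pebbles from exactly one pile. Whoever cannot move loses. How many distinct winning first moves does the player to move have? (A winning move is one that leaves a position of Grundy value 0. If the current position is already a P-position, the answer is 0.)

1

All piles use S = {6, 9}:
G(0) = 0
G(1) = mex{} = 0
G(2) = mex{} = 0
G(3) = mex{} = 0
G(4) = mex{} = 0
G(5) = mex{} = 0
G(6) = mex{0} = 1
G(7) = mex{0} = 1
G(8) = mex{0} = 1
G(9) = mex{0,0} = 1
G(10) = mex{0,0} = 1
G(11) = mex{0,0} = 1
G(12) = mex{1,0} = 2
G(13) = mex{1,0} = 2
G(14) = mex{1,0} = 2
G(15) = mex{1,1} = 0
G(16) = mex{1,1} = 0
G(17) = mex{1,1} = 0
G(18) = mex{2,1} = 0
G(19) = mex{2,1} = 0
G(20) = mex{2,1} = 0
Pile A: G(12) = 2.
Pile B: G(8) = 1.
Pile C: G(20) = 0.
Combined Grundy value = 2 ⊕ 1 ⊕ 0 = 3.
A winning move leaves total XOR = 0, i.e. changes one component's Grundy value g to g ⊕ X where X is the current total.
Pile A: need g' = 2⊕3 = 1. Options: 12−6→G=1, 12−9→G=0. Hits: 1.
Pile B: need g' = 1⊕3 = 2. Options: 8−6→G=0. Hits: 0.
Pile C: need g' = 0⊕3 = 3. Options: 20−6→G=2, 20−9→G=1. Hits: 0.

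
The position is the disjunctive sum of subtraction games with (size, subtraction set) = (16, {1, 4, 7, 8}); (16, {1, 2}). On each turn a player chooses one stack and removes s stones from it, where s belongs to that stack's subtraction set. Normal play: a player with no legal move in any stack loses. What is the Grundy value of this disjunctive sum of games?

Stack A, S = {1, 4, 7, 8}:
n :  0  1  2  3  4  5  6  7  8  9 10 11 12 13 14 15 16
G :  0  1  0  1  2  0  1  2  3  2  3  0  1  3  0  1  0
G_A(16) = 0.
Stack B, S = {1, 2}:
n :  0  1  2  3  4  5  6  7  8  9 10 11 12 13 14 15 16
G :  0  1  2  0  1  2  0  1  2  0  1  2  0  1  2  0  1
G_B(16) = 1.
Combined Grundy value = 0 ⊕ 1 = 1.

1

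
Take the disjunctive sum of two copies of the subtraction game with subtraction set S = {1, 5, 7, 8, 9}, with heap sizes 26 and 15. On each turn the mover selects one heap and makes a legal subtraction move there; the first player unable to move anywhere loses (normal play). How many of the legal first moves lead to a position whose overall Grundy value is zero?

All heaps use S = {1, 5, 7, 8, 9}:
G(0) = 0
G(1) = mex{0} = 1
G(2) = mex{1} = 0
G(3) = mex{0} = 1
G(4) = mex{1} = 0
G(5) = mex{0,0} = 1
G(6) = mex{1,1} = 0
G(7) = mex{0,0,0} = 1
G(8) = mex{1,1,1,0} = 2
G(9) = mex{2,0,0,1,0} = 3
G(10) = mex{3,1,1,0,1} = 2
G(11) = mex{2,0,0,1,0} = 3
G(12) = mex{3,1,1,0,1} = 2
G(13) = mex{2,2,0,1,0} = 3
G(14) = mex{3,3,1,0,1} = 2
G(15) = mex{2,2,2,1,0} = 3
G(16) = mex{3,3,3,2,1} = 0
G(17) = mex{0,2,2,3,2} = 1
G(18) = mex{1,3,3,2,3} = 0
G(19) = mex{0,2,2,3,2} = 1
G(20) = mex{1,3,3,2,3} = 0
G(21) = mex{0,0,2,3,2} = 1
G(22) = mex{1,1,3,2,3} = 0
G(23) = mex{0,0,0,3,2} = 1
G(24) = mex{1,1,1,0,3} = 2
G(25) = mex{2,0,0,1,0} = 3
G(26) = mex{3,1,1,0,1} = 2
Heap A: G(26) = 2.
Heap B: G(15) = 3.
Combined Grundy value = 2 ⊕ 3 = 1.
A winning move leaves total XOR = 0, i.e. changes one component's Grundy value g to g ⊕ X where X is the current total.
Heap A: need g' = 2⊕1 = 3. Options: 26−1→G=3, 26−5→G=1, 26−7→G=1, 26−8→G=0, 26−9→G=1. Hits: 1.
Heap B: need g' = 3⊕1 = 2. Options: 15−1→G=2, 15−5→G=2, 15−7→G=2, 15−8→G=1, 15−9→G=0. Hits: 3.

4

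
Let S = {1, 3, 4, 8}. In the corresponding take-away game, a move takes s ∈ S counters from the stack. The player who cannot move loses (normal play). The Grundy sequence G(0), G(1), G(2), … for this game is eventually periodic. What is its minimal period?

n :  0  1  2  3  4  5  6  7  8  9 10 11 12 13 14 15 16
G :  0  1  0  1  2  3  2  0  1  0  1  2  3  2  0  1  0
G(n+7) = G(n) holds for n = 0,…,7 (a full window of length max(S) = 8), so the sequence is purely periodic with period 7.

7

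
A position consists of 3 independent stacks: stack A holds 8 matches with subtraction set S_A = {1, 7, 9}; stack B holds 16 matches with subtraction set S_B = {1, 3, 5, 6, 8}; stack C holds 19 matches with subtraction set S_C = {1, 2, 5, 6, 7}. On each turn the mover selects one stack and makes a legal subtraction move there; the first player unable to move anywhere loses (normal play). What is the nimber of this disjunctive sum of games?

4

Stack A, S = {1, 7, 9}:
n : 0 1 2 3 4 5 6 7 8
G : 0 1 0 1 0 1 0 1 0
G_A(8) = 0.
Stack B, S = {1, 3, 5, 6, 8}:
G(0) = 0
G(1) = mex{0} = 1
G(2) = mex{1} = 0
G(3) = mex{0,0} = 1
G(4) = mex{1,1} = 0
G(5) = mex{0,0,0} = 1
G(6) = mex{1,1,1,0} = 2
G(7) = mex{2,0,0,1} = 3
G(8) = mex{3,1,1,0,0} = 2
G(9) = mex{2,2,0,1,1} = 3
G(10) = mex{3,3,1,0,0} = 2
G(11) = mex{2,2,2,1,1} = 0
G(12) = mex{0,3,3,2,0} = 1
G(13) = mex{1,2,2,3,1} = 0
G(14) = mex{0,0,3,2,2} = 1
G(15) = mex{1,1,2,3,3} = 0
G(16) = mex{0,0,0,2,2} = 1
G_B(16) = 1.
Stack C, S = {1, 2, 5, 6, 7}:
n :  0  1  2  3  4  5  6  7  8  9 10 11 12 13 14 15 16 17 18 19
G :  0  1  2  0  1  2  3  4  5  3  4  0  1  2  0  1  2  3  4  5
G_C(19) = 5.
Combined Grundy value = 0 ⊕ 1 ⊕ 5 = 4.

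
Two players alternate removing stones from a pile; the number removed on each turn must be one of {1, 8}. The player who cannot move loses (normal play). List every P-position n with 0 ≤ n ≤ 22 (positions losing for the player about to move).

n :  0  1  2  3  4  5  6  7  8  9 10 11 12 13 14 15 16 17 18 19 20 21 22
G :  0  1  0  1  0  1  0  1  2  0  1  0  1  0  1  0  1  2  0  1  0  1  0
P-positions are exactly the n with G(n) = 0.

0, 2, 4, 6, 9, 11, 13, 15, 18, 20, 22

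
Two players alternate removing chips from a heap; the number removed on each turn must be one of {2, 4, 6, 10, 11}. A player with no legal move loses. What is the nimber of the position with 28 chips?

2

G(0) = 0
G(1) = mex{} = 0
G(2) = mex{0} = 1
G(3) = mex{0} = 1
G(4) = mex{1,0} = 2
G(5) = mex{1,0} = 2
G(6) = mex{2,1,0} = 3
G(7) = mex{2,1,0} = 3
G(8) = mex{3,2,1} = 0
G(9) = mex{3,2,1} = 0
G(10) = mex{0,3,2,0} = 1
G(11) = mex{0,3,2,0,0} = 1
G(12) = mex{1,0,3,1,0} = 2
G(13) = mex{1,0,3,1,1} = 2
G(14) = mex{2,1,0,2,1} = 3
G(15) = mex{2,1,0,2,2} = 3
G(16) = mex{3,2,1,3,2} = 0
G(17) = mex{3,2,1,3,3} = 0
G(18) = mex{0,3,2,0,3} = 1
G(19) = mex{0,3,2,0,0} = 1
G(20) = mex{1,0,3,1,0} = 2
G(21) = mex{1,0,3,1,1} = 2
G(22) = mex{2,1,0,2,1} = 3
G(23) = mex{2,1,0,2,2} = 3
G(24) = mex{3,2,1,3,2} = 0
G(25) = mex{3,2,1,3,3} = 0
G(26) = mex{0,3,2,0,3} = 1
G(27) = mex{0,3,2,0,0} = 1
G(28) = mex{1,0,3,1,0} = 2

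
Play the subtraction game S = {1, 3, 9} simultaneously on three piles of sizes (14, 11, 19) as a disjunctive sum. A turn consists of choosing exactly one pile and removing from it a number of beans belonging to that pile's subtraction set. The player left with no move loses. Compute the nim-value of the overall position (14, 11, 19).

All piles use S = {1, 3, 9}:
G(0) = 0
G(1) = mex{0} = 1
G(2) = mex{1} = 0
G(3) = mex{0,0} = 1
G(4) = mex{1,1} = 0
G(5) = mex{0,0} = 1
G(6) = mex{1,1} = 0
G(7) = mex{0,0} = 1
G(8) = mex{1,1} = 0
G(9) = mex{0,0,0} = 1
G(10) = mex{1,1,1} = 0
G(11) = mex{0,0,0} = 1
G(12) = mex{1,1,1} = 0
G(13) = mex{0,0,0} = 1
G(14) = mex{1,1,1} = 0
G(15) = mex{0,0,0} = 1
G(16) = mex{1,1,1} = 0
G(17) = mex{0,0,0} = 1
G(18) = mex{1,1,1} = 0
G(19) = mex{0,0,0} = 1
Pile A: G(14) = 0.
Pile B: G(11) = 1.
Pile C: G(19) = 1.
Combined Grundy value = 0 ⊕ 1 ⊕ 1 = 0.

0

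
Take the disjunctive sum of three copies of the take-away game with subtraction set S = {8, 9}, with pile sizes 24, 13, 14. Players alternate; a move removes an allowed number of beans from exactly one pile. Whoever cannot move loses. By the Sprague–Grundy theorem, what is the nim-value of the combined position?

All piles use S = {8, 9}:
n :  0  1  2  3  4  5  6  7  8  9 10 11 12 13 14 15 16 17 18 19 20 21 22 23 24
G :  0  0  0  0  0  0  0  0  1  1  1  1  1  1  1  1  2  0  0  0  0  0  0  0  0
Pile A: G(24) = 0.
Pile B: G(13) = 1.
Pile C: G(14) = 1.
Combined Grundy value = 0 ⊕ 1 ⊕ 1 = 0.

0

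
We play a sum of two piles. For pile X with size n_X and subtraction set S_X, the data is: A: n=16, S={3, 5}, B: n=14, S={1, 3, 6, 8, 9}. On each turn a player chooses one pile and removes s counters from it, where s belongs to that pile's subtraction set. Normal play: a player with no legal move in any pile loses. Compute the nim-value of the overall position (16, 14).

0

Pile A, S = {3, 5}:
G(0) = 0
G(1) = mex{} = 0
G(2) = mex{} = 0
G(3) = mex{0} = 1
G(4) = mex{0} = 1
G(5) = mex{0,0} = 1
G(6) = mex{1,0} = 2
G(7) = mex{1,0} = 2
G(8) = mex{1,1} = 0
G(9) = mex{2,1} = 0
G(10) = mex{2,1} = 0
G(11) = mex{0,2} = 1
G(12) = mex{0,2} = 1
G(13) = mex{0,0} = 1
G(14) = mex{1,0} = 2
G(15) = mex{1,0} = 2
G(16) = mex{1,1} = 0
G_A(16) = 0.
Pile B, S = {1, 3, 6, 8, 9}:
n :  0  1  2  3  4  5  6  7  8  9 10 11 12 13 14
G :  0  1  0  1  0  1  2  3  2  3  2  3  4  5  0
G_B(14) = 0.
Combined Grundy value = 0 ⊕ 0 = 0.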